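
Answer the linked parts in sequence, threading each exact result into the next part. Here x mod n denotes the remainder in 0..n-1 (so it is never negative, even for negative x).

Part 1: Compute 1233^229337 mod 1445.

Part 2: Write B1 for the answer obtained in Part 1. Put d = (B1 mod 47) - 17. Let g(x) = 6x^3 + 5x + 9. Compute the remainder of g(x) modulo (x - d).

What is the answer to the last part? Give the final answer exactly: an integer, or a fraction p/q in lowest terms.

Part 1: squarings mod 1445: 1233^1=1233, 1233^2=149, 1233^4=526, 1233^8=681, 1233^16=1361, 1233^32=1276, 1233^64=1106, 1233^128=766, 1233^256=86, 1233^512=171, 1233^1024=341, 1233^2048=681, 1233^4096=1361, 1233^8192=1276, 1233^16384=1106, 1233^32768=766, 1233^65536=86, 1233^131072=171; 1233^229337 = 1233^1 * 1233^8 * 1233^16 * 1233^64 * 1233^128 * 1233^256 * 1233^512 * 1233^1024 * 1233^2048 * 1233^4096 * 1233^8192 * 1233^16384 * 1233^65536 * 1233^131072 = 43 (mod 1445); answer 43
Part 2: B1 = 43; d = 26; remainder = value at the root: 6*(26)^3 + 5*(26)^1 + 9 = (105456) + (130) + (9) = 105595; answer 105595

105595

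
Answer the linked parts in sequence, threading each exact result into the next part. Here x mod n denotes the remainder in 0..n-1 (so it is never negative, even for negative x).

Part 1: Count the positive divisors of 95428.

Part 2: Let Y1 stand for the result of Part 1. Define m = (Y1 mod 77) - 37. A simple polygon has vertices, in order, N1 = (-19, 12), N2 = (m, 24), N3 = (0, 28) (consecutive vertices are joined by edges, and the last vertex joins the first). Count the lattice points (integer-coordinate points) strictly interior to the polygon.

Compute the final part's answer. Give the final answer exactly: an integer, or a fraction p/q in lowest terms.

Part 1: 95428 = 2^2 * 23857; number of divisors = (2+1) * (1+1) = 6; answer 6
Part 2: Y1 = 6; m = -31; cross terms: (-19*24 - -31*12)=-84, (-31*28 - 0*24)=-868, (0*12 - -19*28)=532; twice the area = |-420| = 420; area = 210; boundary points = 12 + 1 + 1 = 14; strictly interior points = area - boundary/2 + 1 = 204; answer 204

204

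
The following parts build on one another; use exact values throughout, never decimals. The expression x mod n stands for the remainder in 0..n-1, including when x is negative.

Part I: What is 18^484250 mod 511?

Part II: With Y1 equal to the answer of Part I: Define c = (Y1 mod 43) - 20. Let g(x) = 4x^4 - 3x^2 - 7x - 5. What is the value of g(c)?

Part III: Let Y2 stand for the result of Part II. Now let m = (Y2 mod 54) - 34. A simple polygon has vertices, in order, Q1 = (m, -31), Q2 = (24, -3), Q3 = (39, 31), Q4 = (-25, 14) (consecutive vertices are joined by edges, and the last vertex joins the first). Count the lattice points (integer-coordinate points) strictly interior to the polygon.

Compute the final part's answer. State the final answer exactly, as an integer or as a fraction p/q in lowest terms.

Part I: squarings mod 511: 18^1=18, 18^2=324, 18^4=221, 18^8=296, 18^16=235, 18^32=37, 18^64=347, 18^128=324, 18^256=221, 18^512=296, 18^1024=235, 18^2048=37, 18^4096=347, 18^8192=324, 18^16384=221, 18^32768=296, 18^65536=235, 18^131072=37, 18^262144=347; 18^484250 = 18^2 * 18^8 * 18^16 * 18^128 * 18^256 * 18^512 * 18^8192 * 18^16384 * 18^65536 * 18^131072 * 18^262144 = 37 (mod 511); answer 37
Part II: Y1 = 37; c = 17; 4*(17)^4 - 3*(17)^2 - 7*(17)^1 - 5 = (334084) + (-867) + (-119) + (-5) = 333093; answer 333093
Part III: Y2 = 333093; m = -13; cross terms: (-13*-3 - 24*-31)=783, (24*31 - 39*-3)=861, (39*14 - -25*31)=1321, (-25*-31 - -13*14)=957; twice the area = |3922| = 3922; area = 1961; boundary points = 1 + 1 + 1 + 3 = 6; strictly interior points = area - boundary/2 + 1 = 1959; answer 1959

1959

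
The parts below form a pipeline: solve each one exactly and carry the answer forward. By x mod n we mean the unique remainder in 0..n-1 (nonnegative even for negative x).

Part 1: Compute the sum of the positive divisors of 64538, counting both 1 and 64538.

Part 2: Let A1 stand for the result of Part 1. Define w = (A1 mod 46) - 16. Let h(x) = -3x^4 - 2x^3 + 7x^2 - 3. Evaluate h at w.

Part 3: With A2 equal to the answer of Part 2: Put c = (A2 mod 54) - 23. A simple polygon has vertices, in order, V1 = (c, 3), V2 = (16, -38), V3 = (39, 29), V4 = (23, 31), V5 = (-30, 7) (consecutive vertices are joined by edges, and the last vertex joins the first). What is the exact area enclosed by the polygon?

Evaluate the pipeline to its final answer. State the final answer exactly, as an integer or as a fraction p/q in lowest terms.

Part 1: 64538 = 2 * 23^2 * 61; sigma = (1 + 2) * (1 + 23 + 529) * (1 + 61) = 3 * 553 * 62 = 102858; answer 102858
Part 2: A1 = 102858; w = -14; -3*(-14)^4 - 2*(-14)^3 + 7*(-14)^2 - 3 = (-115248) + (5488) + (1372) + (-3) = -108391; answer -108391
Part 3: A2 = -108391; c = 18; cross terms: (18*-38 - 16*3)=-732, (16*29 - 39*-38)=1946, (39*31 - 23*29)=542, (23*7 - -30*31)=1091, (-30*3 - 18*7)=-216; twice the area = |2631| = 2631; area = 2631/2; answer 2631/2

2631/2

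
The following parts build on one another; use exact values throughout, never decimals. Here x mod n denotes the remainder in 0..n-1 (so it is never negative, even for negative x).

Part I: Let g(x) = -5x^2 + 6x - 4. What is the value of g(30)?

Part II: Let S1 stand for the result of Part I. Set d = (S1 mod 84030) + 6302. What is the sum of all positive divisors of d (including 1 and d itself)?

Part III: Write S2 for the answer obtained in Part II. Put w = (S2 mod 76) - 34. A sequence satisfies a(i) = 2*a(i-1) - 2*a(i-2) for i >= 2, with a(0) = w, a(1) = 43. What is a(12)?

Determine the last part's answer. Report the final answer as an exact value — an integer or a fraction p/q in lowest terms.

Part I: -5*(30)^2 + 6*(30)^1 - 4 = (-4500) + (180) + (-4) = -4324; answer -4324
Part II: S1 = -4324; d = 86008; 86008 = 2^3 * 13 * 827; sigma = (1 + 2 + 4 + 8) * (1 + 13) * (1 + 827) = 15 * 14 * 828 = 173880; answer 173880
Part III: S2 = 173880; w = 34; a(2) = 2*(43) - 2*(34) = 18; iterating: a(2)=18, a(3)=-50, a(4)=-136, a(5)=-172, a(6)=-72, a(7)=200, a(8)=544, a(9)=688, a(10)=288, a(11)=-800, a(12)=-2176; answer -2176

-2176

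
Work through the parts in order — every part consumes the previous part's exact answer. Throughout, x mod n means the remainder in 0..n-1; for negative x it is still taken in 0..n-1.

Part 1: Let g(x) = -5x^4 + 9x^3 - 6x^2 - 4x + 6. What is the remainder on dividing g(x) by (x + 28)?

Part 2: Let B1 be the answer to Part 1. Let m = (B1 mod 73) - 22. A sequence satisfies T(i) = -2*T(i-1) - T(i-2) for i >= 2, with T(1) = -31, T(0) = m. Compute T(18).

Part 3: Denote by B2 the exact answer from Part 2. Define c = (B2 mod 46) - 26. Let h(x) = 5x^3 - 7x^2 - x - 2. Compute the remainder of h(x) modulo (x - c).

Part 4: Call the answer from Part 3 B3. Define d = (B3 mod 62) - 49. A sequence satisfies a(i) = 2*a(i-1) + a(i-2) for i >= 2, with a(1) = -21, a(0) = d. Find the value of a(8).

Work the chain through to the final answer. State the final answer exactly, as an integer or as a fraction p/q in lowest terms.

-12962

Part 1: remainder = value at the root: -5*(-28)^4 + 9*(-28)^3 - 6*(-28)^2 - 4*(-28)^1 + 6 = (-3073280) + (-197568) + (-4704) + (112) + (6) = -3275434; answer -3275434
Part 2: B1 = -3275434; m = -19; T(2) = -2*(-31) - 1*(-19) = 81; iterating: T(2)=81, T(3)=-131, T(4)=181, T(5)=-231, T(6)=281, T(7)=-331, T(8)=381, T(9)=-431, T(10)=481, T(11)=-531, T(12)=581, T(13)=-631, T(14)=681, T(15)=-731, T(16)=781, T(17)=-831, T(18)=881; answer 881
Part 3: B2 = 881; c = -19; remainder = value at the root: 5*(-19)^3 - 7*(-19)^2 - 1*(-19)^1 - 2 = (-34295) + (-2527) + (19) + (-2) = -36805; answer -36805
Part 4: B3 = -36805; d = -26; a(2) = 2*(-21) + 1*(-26) = -68; iterating: a(2)=-68, a(3)=-157, a(4)=-382, a(5)=-921, a(6)=-2224, a(7)=-5369, a(8)=-12962; answer -12962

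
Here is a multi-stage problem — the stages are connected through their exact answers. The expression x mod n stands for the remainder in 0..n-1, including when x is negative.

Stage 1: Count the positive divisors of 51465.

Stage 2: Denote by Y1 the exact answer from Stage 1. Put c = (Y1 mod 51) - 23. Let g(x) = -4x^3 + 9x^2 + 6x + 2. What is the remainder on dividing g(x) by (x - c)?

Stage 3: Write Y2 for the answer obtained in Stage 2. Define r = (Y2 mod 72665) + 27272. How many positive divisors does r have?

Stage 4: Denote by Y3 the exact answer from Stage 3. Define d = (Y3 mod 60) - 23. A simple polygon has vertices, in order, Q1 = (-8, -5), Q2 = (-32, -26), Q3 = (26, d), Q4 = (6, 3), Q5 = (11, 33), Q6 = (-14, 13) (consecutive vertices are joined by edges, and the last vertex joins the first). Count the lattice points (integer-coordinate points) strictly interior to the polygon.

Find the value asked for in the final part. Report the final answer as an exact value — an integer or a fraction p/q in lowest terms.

Stage 1: 51465 = 3 * 5 * 47 * 73; number of divisors = (1+1) * (1+1) * (1+1) * (1+1) = 16; answer 16
Stage 2: Y1 = 16; c = -7; remainder = value at the root: -4*(-7)^3 + 9*(-7)^2 + 6*(-7)^1 + 2 = (1372) + (441) + (-42) + (2) = 1773; answer 1773
Stage 3: Y2 = 1773; r = 29045; 29045 = 5 * 37 * 157; number of divisors = (1+1) * (1+1) * (1+1) = 8; answer 8
Stage 4: Y3 = 8; d = -15; cross terms: (-8*-26 - -32*-5)=48, (-32*-15 - 26*-26)=1156, (26*3 - 6*-15)=168, (6*33 - 11*3)=165, (11*13 - -14*33)=605, (-14*-5 - -8*13)=174; twice the area = |2316| = 2316; area = 1158; boundary points = 3 + 1 + 2 + 5 + 5 + 6 = 22; strictly interior points = area - boundary/2 + 1 = 1148; answer 1148

1148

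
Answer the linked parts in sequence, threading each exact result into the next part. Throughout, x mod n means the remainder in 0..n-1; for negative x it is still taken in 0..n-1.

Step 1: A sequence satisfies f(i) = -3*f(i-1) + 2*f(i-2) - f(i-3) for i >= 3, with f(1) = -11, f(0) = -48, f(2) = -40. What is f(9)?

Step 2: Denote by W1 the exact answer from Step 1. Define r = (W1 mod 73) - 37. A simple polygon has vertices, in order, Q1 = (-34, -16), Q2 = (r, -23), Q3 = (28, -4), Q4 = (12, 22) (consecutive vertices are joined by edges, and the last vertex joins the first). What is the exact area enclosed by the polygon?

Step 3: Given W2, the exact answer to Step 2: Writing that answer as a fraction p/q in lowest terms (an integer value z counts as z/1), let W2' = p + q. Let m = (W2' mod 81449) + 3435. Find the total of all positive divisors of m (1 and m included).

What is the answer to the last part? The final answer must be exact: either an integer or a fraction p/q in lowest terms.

4814

Step 1: f(3) = -3*(-40) + 2*(-11) - 1*(-48) = 146; iterating: f(3)=146, f(4)=-507, f(5)=1853, f(6)=-6719, f(7)=24370, f(8)=-88401, f(9)=320662; answer 320662
Step 2: W1 = 320662; r = 9; cross terms: (-34*-23 - 9*-16)=926, (9*-4 - 28*-23)=608, (28*22 - 12*-4)=664, (12*-16 - -34*22)=556; twice the area = |2754| = 2754; area = 1377; answer 1377
Step 3: W2 = 1377; threaded value p + q = 1378; m = 4813; 4813 is prime, so its only divisors are 1 and 4813; sigma = 1 + 4813 = 4814; answer 4814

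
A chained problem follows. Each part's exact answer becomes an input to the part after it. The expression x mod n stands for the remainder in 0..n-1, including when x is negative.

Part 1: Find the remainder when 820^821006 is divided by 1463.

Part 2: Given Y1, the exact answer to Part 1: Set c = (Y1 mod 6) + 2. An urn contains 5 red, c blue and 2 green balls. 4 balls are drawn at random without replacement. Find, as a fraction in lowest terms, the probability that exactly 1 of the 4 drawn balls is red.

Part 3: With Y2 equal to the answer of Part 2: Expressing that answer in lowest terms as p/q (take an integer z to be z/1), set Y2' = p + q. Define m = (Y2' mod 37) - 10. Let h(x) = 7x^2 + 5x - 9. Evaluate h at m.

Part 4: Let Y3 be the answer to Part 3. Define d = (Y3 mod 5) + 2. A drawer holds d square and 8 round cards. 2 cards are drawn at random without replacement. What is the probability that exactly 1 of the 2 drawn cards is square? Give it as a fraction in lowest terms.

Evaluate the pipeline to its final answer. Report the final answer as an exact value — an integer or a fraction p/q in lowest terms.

20/39

Part 1: squarings mod 1463: 820^1=820, 820^2=883, 820^4=1373, 820^8=785, 820^16=302, 820^32=498, 820^64=757, 820^128=1016, 820^256=841, 820^512=652, 820^1024=834, 820^2048=631, 820^4096=225, 820^8192=883, 820^16384=1373, 820^32768=785, 820^65536=302, 820^131072=498, 820^262144=757, 820^524288=1016; 820^821006 = 820^2 * 820^4 * 820^8 * 820^256 * 820^512 * 820^1024 * 820^32768 * 820^262144 * 820^524288 = 918 (mod 1463); answer 918
Part 2: Y1 = 918; c = 2; total draws C(9,4) = 126; favorable C(5,1)*C(4,3) = 20; P = 10/63; answer 10/63
Part 3: Y2 = 10/63; threaded value p + q = 73; m = 26; 7*(26)^2 + 5*(26)^1 - 9 = (4732) + (130) + (-9) = 4853; answer 4853
Part 4: Y3 = 4853; d = 5; total draws C(13,2) = 78; favorable C(5,1)*C(8,1) = 40; P = 20/39; answer 20/39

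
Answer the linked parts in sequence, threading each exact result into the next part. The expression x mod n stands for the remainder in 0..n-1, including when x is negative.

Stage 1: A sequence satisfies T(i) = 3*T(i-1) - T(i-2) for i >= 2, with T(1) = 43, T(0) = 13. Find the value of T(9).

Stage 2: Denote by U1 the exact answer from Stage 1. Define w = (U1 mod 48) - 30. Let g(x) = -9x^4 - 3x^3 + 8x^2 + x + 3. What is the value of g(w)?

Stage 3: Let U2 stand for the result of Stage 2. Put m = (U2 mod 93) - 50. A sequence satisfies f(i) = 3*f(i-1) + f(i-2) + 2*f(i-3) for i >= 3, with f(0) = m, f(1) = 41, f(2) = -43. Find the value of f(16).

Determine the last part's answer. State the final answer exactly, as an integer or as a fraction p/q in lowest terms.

-493489027

Stage 1: T(2) = 3*(43) - 1*(13) = 116; iterating: T(2)=116, T(3)=305, T(4)=799, T(5)=2092, T(6)=5477, T(7)=14339, T(8)=37540, T(9)=98281; answer 98281
Stage 2: U1 = 98281; w = -5; -9*(-5)^4 - 3*(-5)^3 + 8*(-5)^2 + 1*(-5)^1 + 3 = (-5625) + (375) + (200) + (-5) + (3) = -5052; answer -5052
Stage 3: U2 = -5052; m = 13; f(3) = 3*(-43) + 1*(41) + 2*(13) = -62; iterating: f(3)=-62, f(4)=-147, f(5)=-589, f(6)=-2038, f(7)=-6997, f(8)=-24207, f(9)=-83694, f(10)=-289283, f(11)=-999957, f(12)=-3456542, f(13)=-11948149, f(14)=-41300903, f(15)=-142763942, f(16)=-493489027; answer -493489027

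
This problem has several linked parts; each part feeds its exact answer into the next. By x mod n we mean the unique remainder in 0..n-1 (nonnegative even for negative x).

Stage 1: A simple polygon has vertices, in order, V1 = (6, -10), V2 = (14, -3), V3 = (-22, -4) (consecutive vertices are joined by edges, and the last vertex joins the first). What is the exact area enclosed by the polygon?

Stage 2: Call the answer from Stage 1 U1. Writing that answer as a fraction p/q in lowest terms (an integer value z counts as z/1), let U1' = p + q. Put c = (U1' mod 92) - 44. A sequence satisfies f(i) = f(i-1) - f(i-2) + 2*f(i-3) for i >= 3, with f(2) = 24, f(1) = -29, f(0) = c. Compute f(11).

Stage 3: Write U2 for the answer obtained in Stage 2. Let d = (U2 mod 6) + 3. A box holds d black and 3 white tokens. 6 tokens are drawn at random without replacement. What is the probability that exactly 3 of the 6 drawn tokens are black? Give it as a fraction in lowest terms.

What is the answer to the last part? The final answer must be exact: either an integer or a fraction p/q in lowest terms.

Stage 1: cross terms: (6*-3 - 14*-10)=122, (14*-4 - -22*-3)=-122, (-22*-10 - 6*-4)=244; twice the area = |244| = 244; area = 122; answer 122
Stage 2: U1 = 122; threaded value p + q = 123; c = -13; f(3) = 1*(24) - 1*(-29) + 2*(-13) = 27; iterating: f(3)=27, f(4)=-55, f(5)=-34, f(6)=75, f(7)=-1, f(8)=-144, f(9)=7, f(10)=149, f(11)=-146; answer -146
Stage 3: U2 = -146; d = 7; total draws C(10,6) = 210; favorable C(7,3)*C(3,3) = 35; P = 1/6; answer 1/6

1/6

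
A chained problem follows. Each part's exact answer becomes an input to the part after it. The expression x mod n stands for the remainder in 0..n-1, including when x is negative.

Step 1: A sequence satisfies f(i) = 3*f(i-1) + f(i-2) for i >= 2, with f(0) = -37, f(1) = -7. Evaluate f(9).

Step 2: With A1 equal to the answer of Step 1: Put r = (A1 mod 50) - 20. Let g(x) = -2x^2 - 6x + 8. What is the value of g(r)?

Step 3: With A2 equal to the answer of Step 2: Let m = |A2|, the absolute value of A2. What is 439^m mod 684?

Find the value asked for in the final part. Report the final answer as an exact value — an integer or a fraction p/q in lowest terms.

169

Step 1: f(2) = 3*(-7) + 1*(-37) = -58; iterating: f(2)=-58, f(3)=-181, f(4)=-601, f(5)=-1984, f(6)=-6553, f(7)=-21643, f(8)=-71482, f(9)=-236089; answer -236089
Step 2: A1 = -236089; r = -9; -2*(-9)^2 - 6*(-9)^1 + 8 = (-162) + (54) + (8) = -100; answer -100
Step 3: A2 = -100; m = 100; squarings mod 684: 439^1=439, 439^2=517, 439^4=529, 439^8=85, 439^16=385, 439^32=481, 439^64=169; 439^100 = 439^4 * 439^32 * 439^64 = 169 (mod 684); answer 169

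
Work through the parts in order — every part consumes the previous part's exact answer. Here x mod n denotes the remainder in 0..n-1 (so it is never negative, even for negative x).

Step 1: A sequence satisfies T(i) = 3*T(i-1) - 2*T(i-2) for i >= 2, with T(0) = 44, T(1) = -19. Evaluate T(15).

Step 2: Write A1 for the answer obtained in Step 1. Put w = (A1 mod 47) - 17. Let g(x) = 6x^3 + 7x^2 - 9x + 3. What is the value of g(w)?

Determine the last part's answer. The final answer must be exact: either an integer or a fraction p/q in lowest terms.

-1649

Step 1: T(2) = 3*(-19) - 2*(44) = -145; iterating: T(2)=-145, T(3)=-397, T(4)=-901, T(5)=-1909, T(6)=-3925, T(7)=-7957, T(8)=-16021, T(9)=-32149, T(10)=-64405, T(11)=-128917, T(12)=-257941, T(13)=-515989, T(14)=-1032085, T(15)=-2064277; answer -2064277
Step 2: A1 = -2064277; w = -7; 6*(-7)^3 + 7*(-7)^2 - 9*(-7)^1 + 3 = (-2058) + (343) + (63) + (3) = -1649; answer -1649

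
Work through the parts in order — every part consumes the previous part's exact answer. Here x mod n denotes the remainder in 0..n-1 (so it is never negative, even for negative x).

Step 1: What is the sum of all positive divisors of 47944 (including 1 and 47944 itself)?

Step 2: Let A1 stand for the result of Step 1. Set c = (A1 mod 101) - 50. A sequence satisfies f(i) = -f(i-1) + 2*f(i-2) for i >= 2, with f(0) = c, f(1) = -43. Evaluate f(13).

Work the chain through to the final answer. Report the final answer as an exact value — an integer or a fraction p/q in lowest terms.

Step 1: 47944 = 2^3 * 13 * 461; sigma = (1 + 2 + 4 + 8) * (1 + 13) * (1 + 461) = 15 * 14 * 462 = 97020; answer 97020
Step 2: A1 = 97020; c = 10; f(2) = -1*(-43) + 2*(10) = 63; iterating: f(2)=63, f(3)=-149, f(4)=275, f(5)=-573, f(6)=1123, f(7)=-2269, f(8)=4515, f(9)=-9053, f(10)=18083, f(11)=-36189, f(12)=72355, f(13)=-144733; answer -144733

-144733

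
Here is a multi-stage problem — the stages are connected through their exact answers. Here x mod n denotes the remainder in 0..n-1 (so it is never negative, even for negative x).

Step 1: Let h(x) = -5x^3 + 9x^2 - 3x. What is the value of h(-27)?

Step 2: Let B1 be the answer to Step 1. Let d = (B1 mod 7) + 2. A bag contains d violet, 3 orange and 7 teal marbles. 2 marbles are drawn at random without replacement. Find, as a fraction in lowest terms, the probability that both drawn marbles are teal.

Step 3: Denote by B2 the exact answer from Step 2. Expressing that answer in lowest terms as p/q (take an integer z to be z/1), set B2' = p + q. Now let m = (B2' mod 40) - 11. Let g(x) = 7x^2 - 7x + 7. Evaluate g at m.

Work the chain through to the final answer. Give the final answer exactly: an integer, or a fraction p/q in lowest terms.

3241

Step 1: -5*(-27)^3 + 9*(-27)^2 - 3*(-27)^1 = (98415) + (6561) + (81) = 105057; answer 105057
Step 2: B1 = 105057; d = 3; total draws C(13,2) = 78; favorable C(7,2) = 21; P = 7/26; answer 7/26
Step 3: B2 = 7/26; threaded value p + q = 33; m = 22; 7*(22)^2 - 7*(22)^1 + 7 = (3388) + (-154) + (7) = 3241; answer 3241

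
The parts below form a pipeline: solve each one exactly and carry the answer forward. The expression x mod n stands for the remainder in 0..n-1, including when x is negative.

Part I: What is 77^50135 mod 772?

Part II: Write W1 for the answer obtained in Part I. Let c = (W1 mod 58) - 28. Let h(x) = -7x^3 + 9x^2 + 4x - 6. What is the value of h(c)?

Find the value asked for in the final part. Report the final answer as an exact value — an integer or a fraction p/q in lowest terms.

-80322

Part I: squarings mod 772: 77^1=77, 77^2=525, 77^4=21, 77^8=441, 77^16=709, 77^32=109, 77^64=301, 77^128=277, 77^256=301, 77^512=277, 77^1024=301, 77^2048=277, 77^4096=301, 77^8192=277, 77^16384=301, 77^32768=277; 77^50135 = 77^1 * 77^2 * 77^4 * 77^16 * 77^64 * 77^128 * 77^256 * 77^512 * 77^16384 * 77^32768 = 341 (mod 772); answer 341
Part II: W1 = 341; c = 23; -7*(23)^3 + 9*(23)^2 + 4*(23)^1 - 6 = (-85169) + (4761) + (92) + (-6) = -80322; answer -80322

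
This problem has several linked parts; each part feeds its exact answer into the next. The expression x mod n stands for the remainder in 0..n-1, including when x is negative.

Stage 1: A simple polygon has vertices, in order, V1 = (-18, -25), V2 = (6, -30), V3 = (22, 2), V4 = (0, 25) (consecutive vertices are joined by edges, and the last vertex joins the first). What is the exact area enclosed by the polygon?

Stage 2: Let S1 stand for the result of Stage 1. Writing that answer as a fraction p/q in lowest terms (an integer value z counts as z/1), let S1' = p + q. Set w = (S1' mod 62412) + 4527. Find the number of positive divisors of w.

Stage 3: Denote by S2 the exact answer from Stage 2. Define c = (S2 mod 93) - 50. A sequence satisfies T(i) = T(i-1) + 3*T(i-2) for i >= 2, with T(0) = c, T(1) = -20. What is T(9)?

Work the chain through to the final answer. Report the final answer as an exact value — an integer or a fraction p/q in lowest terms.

-37502

Stage 1: cross terms: (-18*-30 - 6*-25)=690, (6*2 - 22*-30)=672, (22*25 - 0*2)=550, (0*-25 - -18*25)=450; twice the area = |2362| = 2362; area = 1181; answer 1181
Stage 2: S1 = 1181; threaded value p + q = 1182; w = 5709; 5709 = 3 * 11 * 173; number of divisors = (1+1) * (1+1) * (1+1) = 8; answer 8
Stage 3: S2 = 8; c = -42; T(2) = 1*(-20) + 3*(-42) = -146; iterating: T(2)=-146, T(3)=-206, T(4)=-644, T(5)=-1262, T(6)=-3194, T(7)=-6980, T(8)=-16562, T(9)=-37502; answer -37502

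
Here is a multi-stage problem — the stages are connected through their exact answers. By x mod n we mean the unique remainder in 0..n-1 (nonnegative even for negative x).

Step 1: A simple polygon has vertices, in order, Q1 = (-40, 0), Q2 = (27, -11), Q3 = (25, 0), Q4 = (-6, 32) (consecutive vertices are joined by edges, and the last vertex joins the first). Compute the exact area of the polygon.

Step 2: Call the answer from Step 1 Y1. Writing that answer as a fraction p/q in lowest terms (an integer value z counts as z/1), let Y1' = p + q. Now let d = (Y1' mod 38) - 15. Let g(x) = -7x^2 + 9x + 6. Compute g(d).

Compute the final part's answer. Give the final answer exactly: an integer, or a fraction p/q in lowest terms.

Step 1: cross terms: (-40*-11 - 27*0)=440, (27*0 - 25*-11)=275, (25*32 - -6*0)=800, (-6*0 - -40*32)=1280; twice the area = |2795| = 2795; area = 2795/2; answer 2795/2
Step 2: Y1 = 2795/2; threaded value p + q = 2797; d = 8; -7*(8)^2 + 9*(8)^1 + 6 = (-448) + (72) + (6) = -370; answer -370

-370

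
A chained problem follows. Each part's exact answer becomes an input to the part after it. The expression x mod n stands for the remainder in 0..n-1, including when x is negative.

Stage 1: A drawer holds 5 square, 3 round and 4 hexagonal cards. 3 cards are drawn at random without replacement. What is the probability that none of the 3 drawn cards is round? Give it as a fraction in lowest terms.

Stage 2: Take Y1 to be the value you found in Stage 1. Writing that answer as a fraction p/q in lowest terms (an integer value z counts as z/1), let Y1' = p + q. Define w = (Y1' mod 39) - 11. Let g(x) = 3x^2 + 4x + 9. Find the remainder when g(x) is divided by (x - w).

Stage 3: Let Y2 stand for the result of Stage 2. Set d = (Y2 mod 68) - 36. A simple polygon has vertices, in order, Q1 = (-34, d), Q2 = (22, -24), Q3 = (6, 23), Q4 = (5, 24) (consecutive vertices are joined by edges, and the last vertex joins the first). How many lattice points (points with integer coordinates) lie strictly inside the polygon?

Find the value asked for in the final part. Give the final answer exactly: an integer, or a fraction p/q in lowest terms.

1176

Stage 1: total draws C(12,3) = 220; favorable C(9,3) = 84; P = 21/55; answer 21/55
Stage 2: Y1 = 21/55; threaded value p + q = 76; w = 26; remainder = value at the root: 3*(26)^2 + 4*(26)^1 + 9 = (2028) + (104) + (9) = 2141; answer 2141
Stage 3: Y2 = 2141; d = -3; cross terms: (-34*-24 - 22*-3)=882, (22*23 - 6*-24)=650, (6*24 - 5*23)=29, (5*-3 - -34*24)=801; twice the area = |2362| = 2362; area = 1181; boundary points = 7 + 1 + 1 + 3 = 12; strictly interior points = area - boundary/2 + 1 = 1176; answer 1176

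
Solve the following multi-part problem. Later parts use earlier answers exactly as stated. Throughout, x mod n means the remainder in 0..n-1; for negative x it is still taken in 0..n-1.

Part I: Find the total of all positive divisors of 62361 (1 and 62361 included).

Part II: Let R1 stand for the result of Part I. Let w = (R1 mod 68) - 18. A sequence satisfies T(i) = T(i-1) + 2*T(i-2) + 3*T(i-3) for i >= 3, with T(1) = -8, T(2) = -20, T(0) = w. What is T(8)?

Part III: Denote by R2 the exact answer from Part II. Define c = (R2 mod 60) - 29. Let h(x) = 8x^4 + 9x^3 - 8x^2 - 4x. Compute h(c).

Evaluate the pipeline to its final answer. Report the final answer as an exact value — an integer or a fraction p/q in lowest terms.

Part I: 62361 = 3^2 * 13^2 * 41; sigma = (1 + 3 + 9) * (1 + 13 + 169) * (1 + 41) = 13 * 183 * 42 = 99918; answer 99918
Part II: R1 = 99918; w = 8; T(3) = 1*(-20) + 2*(-8) + 3*(8) = -12; iterating: T(3)=-12, T(4)=-76, T(5)=-160, T(6)=-348, T(7)=-896, T(8)=-2072; answer -2072
Part III: R2 = -2072; c = -1; 8*(-1)^4 + 9*(-1)^3 - 8*(-1)^2 - 4*(-1)^1 = (8) + (-9) + (-8) + (4) = -5; answer -5

-5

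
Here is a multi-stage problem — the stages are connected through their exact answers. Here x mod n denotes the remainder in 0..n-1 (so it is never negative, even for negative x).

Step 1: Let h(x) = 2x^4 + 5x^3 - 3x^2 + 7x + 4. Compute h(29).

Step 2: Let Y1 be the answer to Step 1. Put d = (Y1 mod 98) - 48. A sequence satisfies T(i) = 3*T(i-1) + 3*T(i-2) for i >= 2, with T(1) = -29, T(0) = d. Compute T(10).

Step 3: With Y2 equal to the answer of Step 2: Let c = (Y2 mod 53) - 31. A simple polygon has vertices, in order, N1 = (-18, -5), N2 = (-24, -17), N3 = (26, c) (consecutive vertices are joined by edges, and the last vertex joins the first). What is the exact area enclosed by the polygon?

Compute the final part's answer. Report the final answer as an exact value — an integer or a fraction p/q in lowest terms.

198

Step 1: 2*(29)^4 + 5*(29)^3 - 3*(29)^2 + 7*(29)^1 + 4 = (1414562) + (121945) + (-2523) + (203) + (4) = 1534191; answer 1534191
Step 2: Y1 = 1534191; d = -47; T(2) = 3*(-29) + 3*(-47) = -228; iterating: T(2)=-228, T(3)=-771, T(4)=-2997, T(5)=-11304, T(6)=-42903, T(7)=-162621, T(8)=-616572, T(9)=-2337579, T(10)=-8862453; answer -8862453
Step 3: Y2 = -8862453; c = 17; cross terms: (-18*-17 - -24*-5)=186, (-24*17 - 26*-17)=34, (26*-5 - -18*17)=176; twice the area = |396| = 396; area = 198; answer 198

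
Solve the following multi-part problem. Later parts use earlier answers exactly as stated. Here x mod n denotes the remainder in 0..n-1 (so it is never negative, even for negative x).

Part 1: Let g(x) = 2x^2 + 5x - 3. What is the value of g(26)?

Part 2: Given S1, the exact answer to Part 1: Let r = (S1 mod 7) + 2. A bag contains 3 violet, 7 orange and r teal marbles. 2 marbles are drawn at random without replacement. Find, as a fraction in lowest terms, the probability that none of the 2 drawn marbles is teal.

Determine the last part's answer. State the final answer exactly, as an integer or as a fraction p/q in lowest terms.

Part 1: 2*(26)^2 + 5*(26)^1 - 3 = (1352) + (130) + (-3) = 1479; answer 1479
Part 2: S1 = 1479; r = 4; total draws C(14,2) = 91; favorable C(10,2) = 45; P = 45/91; answer 45/91

45/91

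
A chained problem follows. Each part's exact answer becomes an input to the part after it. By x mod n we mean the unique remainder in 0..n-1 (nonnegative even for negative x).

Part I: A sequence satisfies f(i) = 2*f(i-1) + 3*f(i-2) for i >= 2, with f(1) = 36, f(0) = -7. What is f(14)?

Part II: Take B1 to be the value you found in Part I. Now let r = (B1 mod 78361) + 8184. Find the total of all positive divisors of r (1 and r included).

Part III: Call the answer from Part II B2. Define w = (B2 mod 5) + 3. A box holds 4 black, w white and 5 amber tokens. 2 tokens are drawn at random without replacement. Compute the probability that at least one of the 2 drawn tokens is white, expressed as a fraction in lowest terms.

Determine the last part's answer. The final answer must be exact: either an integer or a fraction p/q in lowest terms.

Part I: f(2) = 2*(36) + 3*(-7) = 51; iterating: f(2)=51, f(3)=210, f(4)=573, f(5)=1776, f(6)=5271, f(7)=15870, f(8)=47553, f(9)=142716, f(10)=428091, f(11)=1284330, f(12)=3852933, f(13)=11558856, f(14)=34676511; answer 34676511
Part II: B1 = 34676511; r = 49133; 49133 = 7 * 7019; sigma = (1 + 7) * (1 + 7019) = 8 * 7020 = 56160; answer 56160
Part III: B2 = 56160; w = 3; total draws C(12,2) = 66; complement C(9,2) = 36; favorable 66 - 36 = 30; P = 5/11; answer 5/11

5/11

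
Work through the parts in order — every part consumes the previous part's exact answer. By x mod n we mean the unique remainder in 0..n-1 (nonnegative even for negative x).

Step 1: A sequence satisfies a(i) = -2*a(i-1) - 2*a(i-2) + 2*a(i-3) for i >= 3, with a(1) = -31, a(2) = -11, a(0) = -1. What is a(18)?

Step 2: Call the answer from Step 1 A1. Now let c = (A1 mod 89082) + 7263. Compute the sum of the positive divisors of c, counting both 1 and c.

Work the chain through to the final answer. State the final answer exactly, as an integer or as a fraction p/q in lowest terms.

72480

Step 1: a(3) = -2*(-11) - 2*(-31) + 2*(-1) = 82; iterating: a(3)=82, a(4)=-204, a(5)=222, a(6)=128, a(7)=-1108, a(8)=2404, a(9)=-2336, a(10)=-2352, a(11)=14184, a(12)=-28336, a(13)=23600, a(14)=37840, a(15)=-179552, a(16)=330624, a(17)=-226464, a(18)=-567424; answer -567424
Step 2: A1 = -567424; c = 63413; 63413 = 7 * 9059; sigma = (1 + 7) * (1 + 9059) = 8 * 9060 = 72480; answer 72480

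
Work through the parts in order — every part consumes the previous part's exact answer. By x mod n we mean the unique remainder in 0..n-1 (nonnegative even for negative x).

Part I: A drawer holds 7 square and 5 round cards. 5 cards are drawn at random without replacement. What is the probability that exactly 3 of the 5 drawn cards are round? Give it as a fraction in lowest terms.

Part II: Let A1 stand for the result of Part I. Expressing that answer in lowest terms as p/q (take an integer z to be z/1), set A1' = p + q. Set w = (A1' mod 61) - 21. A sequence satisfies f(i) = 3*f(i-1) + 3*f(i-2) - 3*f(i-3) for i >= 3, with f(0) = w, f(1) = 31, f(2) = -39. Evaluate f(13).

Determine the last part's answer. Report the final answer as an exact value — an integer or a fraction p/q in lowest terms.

-48390453

Part I: total draws C(12,5) = 792; favorable C(5,3)*C(7,2) = 210; P = 35/132; answer 35/132
Part II: A1 = 35/132; threaded value p + q = 167; w = 24; f(3) = 3*(-39) + 3*(31) - 3*(24) = -96; iterating: f(3)=-96, f(4)=-498, f(5)=-1665, f(6)=-6201, f(7)=-22104, f(8)=-79920, f(9)=-287469, f(10)=-1035855, f(11)=-3730212, f(12)=-13435794, f(13)=-48390453; answer -48390453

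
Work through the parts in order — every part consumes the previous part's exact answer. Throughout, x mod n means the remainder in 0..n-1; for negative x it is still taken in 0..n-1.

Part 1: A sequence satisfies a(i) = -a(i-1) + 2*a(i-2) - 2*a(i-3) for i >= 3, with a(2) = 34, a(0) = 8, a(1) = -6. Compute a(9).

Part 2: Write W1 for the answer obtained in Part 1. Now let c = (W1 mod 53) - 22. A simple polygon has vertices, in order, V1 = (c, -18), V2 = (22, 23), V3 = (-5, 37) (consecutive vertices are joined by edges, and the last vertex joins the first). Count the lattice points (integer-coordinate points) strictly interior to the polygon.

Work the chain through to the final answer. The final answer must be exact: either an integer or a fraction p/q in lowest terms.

Part 1: a(3) = -1*(34) + 2*(-6) - 2*(8) = -62; iterating: a(3)=-62, a(4)=142, a(5)=-334, a(6)=742, a(7)=-1694, a(8)=3846, a(9)=-8718; answer -8718
Part 2: W1 = -8718; c = 5; cross terms: (5*23 - 22*-18)=511, (22*37 - -5*23)=929, (-5*-18 - 5*37)=-95; twice the area = |1345| = 1345; area = 1345/2; boundary points = 1 + 1 + 5 = 7; strictly interior points = area - boundary/2 + 1 = 670; answer 670

670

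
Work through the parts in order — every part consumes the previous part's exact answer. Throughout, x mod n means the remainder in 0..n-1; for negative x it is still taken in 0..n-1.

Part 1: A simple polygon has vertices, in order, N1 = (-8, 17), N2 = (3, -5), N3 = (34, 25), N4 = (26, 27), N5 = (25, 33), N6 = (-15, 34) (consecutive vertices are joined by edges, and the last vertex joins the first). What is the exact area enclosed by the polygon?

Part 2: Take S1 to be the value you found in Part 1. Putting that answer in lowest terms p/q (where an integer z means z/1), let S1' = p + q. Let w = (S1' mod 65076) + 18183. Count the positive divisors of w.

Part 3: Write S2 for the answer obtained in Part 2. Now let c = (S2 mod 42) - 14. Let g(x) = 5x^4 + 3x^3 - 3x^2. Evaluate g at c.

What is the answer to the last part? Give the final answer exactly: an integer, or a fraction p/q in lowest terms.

52700

Part 1: cross terms: (-8*-5 - 3*17)=-11, (3*25 - 34*-5)=245, (34*27 - 26*25)=268, (26*33 - 25*27)=183, (25*34 - -15*33)=1345, (-15*17 - -8*34)=17; twice the area = |2047| = 2047; area = 2047/2; answer 2047/2
Part 2: S1 = 2047/2; threaded value p + q = 2049; w = 20232; 20232 = 2^3 * 3^2 * 281; number of divisors = (3+1) * (2+1) * (1+1) = 24; answer 24
Part 3: S2 = 24; c = 10; 5*(10)^4 + 3*(10)^3 - 3*(10)^2 = (50000) + (3000) + (-300) = 52700; answer 52700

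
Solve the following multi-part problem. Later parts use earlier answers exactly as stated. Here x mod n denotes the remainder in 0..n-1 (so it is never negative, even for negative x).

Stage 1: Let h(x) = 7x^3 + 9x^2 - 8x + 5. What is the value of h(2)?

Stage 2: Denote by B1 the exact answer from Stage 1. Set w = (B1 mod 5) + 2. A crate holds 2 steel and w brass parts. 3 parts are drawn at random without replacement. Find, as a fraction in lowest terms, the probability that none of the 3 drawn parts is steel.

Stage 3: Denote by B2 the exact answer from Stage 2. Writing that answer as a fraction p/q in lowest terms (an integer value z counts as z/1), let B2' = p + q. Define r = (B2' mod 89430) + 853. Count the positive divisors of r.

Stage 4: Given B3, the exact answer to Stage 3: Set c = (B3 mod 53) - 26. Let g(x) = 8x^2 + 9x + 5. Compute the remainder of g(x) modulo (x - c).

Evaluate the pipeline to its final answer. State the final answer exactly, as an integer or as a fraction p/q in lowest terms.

Stage 1: 7*(2)^3 + 9*(2)^2 - 8*(2)^1 + 5 = (56) + (36) + (-16) + (5) = 81; answer 81
Stage 2: B1 = 81; w = 3; total draws C(5,3) = 10; favorable C(3,3) = 1; P = 1/10; answer 1/10
Stage 3: B2 = 1/10; threaded value p + q = 11; r = 864; 864 = 2^5 * 3^3; number of divisors = (5+1) * (3+1) = 24; answer 24
Stage 4: B3 = 24; c = -2; remainder = value at the root: 8*(-2)^2 + 9*(-2)^1 + 5 = (32) + (-18) + (5) = 19; answer 19

19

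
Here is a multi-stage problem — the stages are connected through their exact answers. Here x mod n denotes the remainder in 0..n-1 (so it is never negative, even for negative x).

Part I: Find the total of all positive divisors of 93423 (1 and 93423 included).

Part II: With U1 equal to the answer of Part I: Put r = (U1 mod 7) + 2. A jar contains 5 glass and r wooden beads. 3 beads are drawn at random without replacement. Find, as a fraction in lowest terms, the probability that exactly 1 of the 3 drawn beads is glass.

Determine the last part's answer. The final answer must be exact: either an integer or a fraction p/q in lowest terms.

Part I: 93423 = 3 * 11 * 19 * 149; sigma = (1 + 3) * (1 + 11) * (1 + 19) * (1 + 149) = 4 * 12 * 20 * 150 = 144000; answer 144000
Part II: U1 = 144000; r = 5; total draws C(10,3) = 120; favorable C(5,1)*C(5,2) = 50; P = 5/12; answer 5/12

5/12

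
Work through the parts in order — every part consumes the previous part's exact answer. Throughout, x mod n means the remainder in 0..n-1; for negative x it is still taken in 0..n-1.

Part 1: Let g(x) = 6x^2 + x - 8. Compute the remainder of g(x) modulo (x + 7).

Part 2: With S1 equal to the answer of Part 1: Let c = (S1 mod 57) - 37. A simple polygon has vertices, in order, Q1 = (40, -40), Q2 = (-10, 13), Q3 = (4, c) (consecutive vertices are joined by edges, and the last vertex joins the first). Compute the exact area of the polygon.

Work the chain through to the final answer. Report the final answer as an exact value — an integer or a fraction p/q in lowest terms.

Part 1: remainder = value at the root: 6*(-7)^2 + 1*(-7)^1 - 8 = (294) + (-7) + (-8) = 279; answer 279
Part 2: S1 = 279; c = 14; cross terms: (40*13 - -10*-40)=120, (-10*14 - 4*13)=-192, (4*-40 - 40*14)=-720; twice the area = |-792| = 792; area = 396; answer 396

396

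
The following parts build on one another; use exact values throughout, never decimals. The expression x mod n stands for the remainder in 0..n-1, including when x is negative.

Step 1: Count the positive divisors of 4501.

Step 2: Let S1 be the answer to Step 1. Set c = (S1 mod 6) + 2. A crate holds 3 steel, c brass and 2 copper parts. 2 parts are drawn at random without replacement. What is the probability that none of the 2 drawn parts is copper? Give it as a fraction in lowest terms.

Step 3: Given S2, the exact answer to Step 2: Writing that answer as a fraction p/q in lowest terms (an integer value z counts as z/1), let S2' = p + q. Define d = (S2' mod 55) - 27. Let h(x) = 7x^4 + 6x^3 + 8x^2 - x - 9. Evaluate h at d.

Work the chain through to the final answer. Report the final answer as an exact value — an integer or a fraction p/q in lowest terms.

Step 1: 4501 = 7 * 643; number of divisors = (1+1) * (1+1) = 4; answer 4
Step 2: S1 = 4; c = 6; total draws C(11,2) = 55; favorable C(9,2) = 36; P = 36/55; answer 36/55
Step 3: S2 = 36/55; threaded value p + q = 91; d = 9; 7*(9)^4 + 6*(9)^3 + 8*(9)^2 - 1*(9)^1 - 9 = (45927) + (4374) + (648) + (-9) + (-9) = 50931; answer 50931

50931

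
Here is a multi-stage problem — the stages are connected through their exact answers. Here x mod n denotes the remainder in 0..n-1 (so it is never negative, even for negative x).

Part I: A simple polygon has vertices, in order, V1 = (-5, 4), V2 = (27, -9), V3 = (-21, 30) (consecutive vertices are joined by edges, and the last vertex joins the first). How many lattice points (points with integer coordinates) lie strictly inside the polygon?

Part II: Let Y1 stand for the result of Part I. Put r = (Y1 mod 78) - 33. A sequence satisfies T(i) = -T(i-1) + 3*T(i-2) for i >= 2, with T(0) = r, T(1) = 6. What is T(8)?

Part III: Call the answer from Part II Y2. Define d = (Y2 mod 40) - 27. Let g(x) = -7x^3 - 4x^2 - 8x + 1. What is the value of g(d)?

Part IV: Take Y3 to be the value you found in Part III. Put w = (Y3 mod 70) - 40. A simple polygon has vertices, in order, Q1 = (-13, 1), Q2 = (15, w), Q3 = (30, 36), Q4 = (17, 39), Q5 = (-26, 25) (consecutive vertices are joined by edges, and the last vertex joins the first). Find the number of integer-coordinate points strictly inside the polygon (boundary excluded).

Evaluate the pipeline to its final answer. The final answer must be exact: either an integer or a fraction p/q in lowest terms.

Part I: cross terms: (-5*-9 - 27*4)=-63, (27*30 - -21*-9)=621, (-21*4 - -5*30)=66; twice the area = |624| = 624; area = 312; boundary points = 1 + 3 + 2 = 6; strictly interior points = area - boundary/2 + 1 = 310; answer 310
Part II: Y1 = 310; r = 43; T(2) = -1*(6) + 3*(43) = 123; iterating: T(2)=123, T(3)=-105, T(4)=474, T(5)=-789, T(6)=2211, T(7)=-4578, T(8)=11211; answer 11211
Part III: Y2 = 11211; d = -16; -7*(-16)^3 - 4*(-16)^2 - 8*(-16)^1 + 1 = (28672) + (-1024) + (128) + (1) = 27777; answer 27777
Part IV: Y3 = 27777; w = 17; cross terms: (-13*17 - 15*1)=-236, (15*36 - 30*17)=30, (30*39 - 17*36)=558, (17*25 - -26*39)=1439, (-26*1 - -13*25)=299; twice the area = |2090| = 2090; area = 1045; boundary points = 4 + 1 + 1 + 1 + 1 = 8; strictly interior points = area - boundary/2 + 1 = 1042; answer 1042

1042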